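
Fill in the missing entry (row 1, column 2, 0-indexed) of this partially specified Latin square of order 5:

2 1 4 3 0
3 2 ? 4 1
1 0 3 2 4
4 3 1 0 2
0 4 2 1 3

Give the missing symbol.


Row 1 contains symbols [1, 2, 3, 4] — missing [0].
Column 2 contains symbols [1, 2, 3, 4] — missing [0].
The missing symbol must appear in both missing sets; intersection = [0].
Therefore the hidden value is 0.

Missing value = 0.


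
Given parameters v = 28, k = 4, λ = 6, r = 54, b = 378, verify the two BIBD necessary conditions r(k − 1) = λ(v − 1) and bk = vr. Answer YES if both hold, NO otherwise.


Condition (i): r(k − 1) = 54·3 = 162; λ(v − 1) = 6·27 = 162. Match? YES.
Condition (ii): bk = 378·4 = 1512; vr = 28·54 = 1512. Match? YES.
Both conditions hold? YES.

YES


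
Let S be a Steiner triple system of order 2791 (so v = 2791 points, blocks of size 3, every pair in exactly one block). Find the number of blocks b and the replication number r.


An STS(v) is a 2-(v, 3, 1) BIBD: block size k = 3, λ = 1.
Replication: r(k − 1) = λ(v − 1) ⇒ r·2 = 2791 − 1 = 2790 ⇒ r = 1395.
Block count: bk = vr ⇒ b·3 = 2791·1395 = 3893445 ⇒ b = 1297815.

r = 1395, b = 1297815.


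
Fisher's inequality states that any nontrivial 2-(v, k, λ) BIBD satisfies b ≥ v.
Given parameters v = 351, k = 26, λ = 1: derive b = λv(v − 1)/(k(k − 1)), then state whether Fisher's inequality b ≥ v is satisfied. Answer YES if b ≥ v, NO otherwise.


r = λ(v − 1)/(k − 1) = 1·350/25 = 14.
b = vr/k = 351·14/26 = 189.
Fisher's inequality: b ≥ v ⇔ 189 ≥ 351? NO.

NO


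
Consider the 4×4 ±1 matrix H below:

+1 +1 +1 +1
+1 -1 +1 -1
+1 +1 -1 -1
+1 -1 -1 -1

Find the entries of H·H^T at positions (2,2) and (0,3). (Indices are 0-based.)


Row 0 of H: [1, 1, 1, 1].
Row 2 of H: [1, 1, -1, -1].
Row 3 of H: [1, -1, -1, -1].
(H·H^T)[2][2] = Σ_j H[2][j]·H[2][j] = (1)² + (1)² + (-1)² + (-1)² = 1 + 1 + 1 + 1 = 4.
(H·H^T)[0][3] = Σ_j H[0][j]·H[3][j] = (1)·(1) + (1)·(-1) + (1)·(-1) + (1)·(-1) = 1 + -1 + -1 + -1 = -2.
Rows 0 and 3 are not orthogonal (dot product = -2 ≠ 0), so H is not a Hadamard matrix.

(2,2) entry = 4; (0,3) entry = -2.


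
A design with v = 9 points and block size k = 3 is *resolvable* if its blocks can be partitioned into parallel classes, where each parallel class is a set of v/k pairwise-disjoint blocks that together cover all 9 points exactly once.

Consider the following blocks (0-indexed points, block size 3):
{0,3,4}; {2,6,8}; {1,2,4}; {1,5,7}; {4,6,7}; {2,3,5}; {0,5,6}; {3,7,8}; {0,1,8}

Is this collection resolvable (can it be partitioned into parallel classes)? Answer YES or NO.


v = 9, block size k = 3, number of blocks = 9.
For resolvability, blocks must partition into parallel classes of size v/k = 3.
Total blocks must therefore be a multiple of 3: 9 = 3·3 + 0 ⇒ divisible ✓.
Greedy packing gives 3 candidate class(es). Each should be a full parallel class (size 3, covers all 9 points).
  Class 1 (3 blocks): {0,3,4}; {2,6,8}; {1,5,7}. Points covered: [0, 1, 2, 3, 4, 5, 6, 7, 8].
  Class 2 (3 blocks): {1,2,4}; {0,5,6}; {3,7,8}. Points covered: [0, 1, 2, 3, 4, 5, 6, 7, 8].
  Class 3 (3 blocks): {4,6,7}; {2,3,5}; {0,1,8}. Points covered: [0, 1, 2, 3, 4, 5, 6, 7, 8].
All classes full (size 3)? YES. All classes cover every point? YES.
Resolvable? YES.

YES


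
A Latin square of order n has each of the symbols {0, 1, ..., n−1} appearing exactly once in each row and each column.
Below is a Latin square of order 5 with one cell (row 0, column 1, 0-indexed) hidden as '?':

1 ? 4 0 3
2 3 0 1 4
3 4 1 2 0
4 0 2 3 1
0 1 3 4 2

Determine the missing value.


Row 0 contains symbols [0, 1, 3, 4] — missing [2].
Column 1 contains symbols [0, 1, 3, 4] — missing [2].
The missing symbol must appear in both missing sets; intersection = [2].
Therefore the hidden value is 2.

Missing value = 2.


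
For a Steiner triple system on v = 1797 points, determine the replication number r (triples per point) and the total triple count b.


An STS(v) is a 2-(v, 3, 1) BIBD: block size k = 3, λ = 1.
Replication: r(k − 1) = λ(v − 1) ⇒ r·2 = 1797 − 1 = 1796 ⇒ r = 898.
Block count: b = v(v − 1)/6 = 1797·1796/6 = 3227412/6 = 537902.

r = 898, b = 537902.


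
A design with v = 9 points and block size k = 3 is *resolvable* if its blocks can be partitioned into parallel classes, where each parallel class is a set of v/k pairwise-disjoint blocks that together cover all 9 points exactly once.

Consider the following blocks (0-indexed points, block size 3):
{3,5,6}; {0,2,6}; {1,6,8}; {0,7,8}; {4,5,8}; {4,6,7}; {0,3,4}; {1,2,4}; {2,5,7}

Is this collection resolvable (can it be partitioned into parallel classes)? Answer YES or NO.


v = 9, block size k = 3, number of blocks = 9.
For resolvability, blocks must partition into parallel classes of size v/k = 3.
Total blocks must therefore be a multiple of 3: 9 = 3·3 + 0 ⇒ divisible ✓.
Consider block {0,2,6}. The only other block(s) in the collection disjoint from it are {4,5,8} — just 1 block(s). Any parallel class containing {0,2,6} would need 2 other blocks each disjoint from it, so no parallel class of size 3 can contain {0,2,6}.
Since every block must belong to some parallel class in a resolution, the collection cannot be partitioned into parallel classes.
Resolvable? NO.

NO


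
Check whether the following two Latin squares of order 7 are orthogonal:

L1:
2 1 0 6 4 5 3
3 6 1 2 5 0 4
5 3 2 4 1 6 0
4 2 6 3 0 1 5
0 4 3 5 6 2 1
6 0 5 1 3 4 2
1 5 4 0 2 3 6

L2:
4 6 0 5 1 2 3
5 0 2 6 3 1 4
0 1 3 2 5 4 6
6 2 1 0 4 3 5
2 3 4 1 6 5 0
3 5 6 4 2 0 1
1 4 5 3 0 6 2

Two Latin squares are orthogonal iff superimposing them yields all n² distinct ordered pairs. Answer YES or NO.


Form the n² = 49 superimposed pairs (L1[i][j], L2[i][j]), row by row (rows and columns indexed from 0):
row 0: (2,4) (1,6) (0,0) (6,5) (4,1) (5,2) (3,3)
row 1: (3,5) (6,0) (1,2) (2,6) (5,3) (0,1) (4,4)
row 2: (5,0) (3,1) (2,3) (4,2) (1,5) (6,4) (0,6)
row 3: (4,6) (2,2) (6,1) (3,0) (0,4) (1,3) (5,5)
row 4: (0,2) (4,3) (3,4) (5,1) (6,6) (2,5) (1,0)
row 5: (6,3) (0,5) (5,6) (1,4) (3,2) (4,0) (2,1)
row 6: (1,1) (5,4) (4,5) (0,3) (2,0) (3,6) (6,2)
Orthogonality requires all 49 pairs distinct.
Check by first coordinate: for each symbol s of L1, list the L2 entries in the n cells where L1 = s; they must all differ.
  L1 = 0: L2 entries (in reading order) 0, 1, 6, 4, 2, 5, 3 — all 7 distinct ✓
  L1 = 1: L2 entries (in reading order) 6, 2, 5, 3, 0, 4, 1 — all 7 distinct ✓
  L1 = 2: L2 entries (in reading order) 4, 6, 3, 2, 5, 1, 0 — all 7 distinct ✓
  L1 = 3: L2 entries (in reading order) 3, 5, 1, 0, 4, 2, 6 — all 7 distinct ✓
  L1 = 4: L2 entries (in reading order) 1, 4, 2, 6, 3, 0, 5 — all 7 distinct ✓
  L1 = 5: L2 entries (in reading order) 2, 3, 0, 5, 1, 6, 4 — all 7 distinct ✓
  L1 = 6: L2 entries (in reading order) 5, 0, 4, 1, 6, 3, 2 — all 7 distinct ✓
Every symbol of L1 meets every symbol of L2 exactly once, so all 49 pairs are distinct (49 of 49).
Conclusion: YES.

YES


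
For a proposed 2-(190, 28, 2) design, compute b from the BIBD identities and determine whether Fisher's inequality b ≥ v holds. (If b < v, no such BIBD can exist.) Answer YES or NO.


r = λ(v − 1)/(k − 1) = 2·189/27 = 14.
b = vr/k = 190·14/28 = 95.
Fisher's inequality: b ≥ v ⇔ 95 ≥ 190? NO.

NO


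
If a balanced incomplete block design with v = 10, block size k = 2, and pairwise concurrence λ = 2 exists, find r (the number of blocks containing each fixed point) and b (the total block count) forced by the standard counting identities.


Any 2-(v, k, λ) BIBD satisfies two necessary conditions:
  (i)  Each point sits in r blocks, and counting incidences through any fixed point gives r(k − 1) = λ(v − 1), so r = λ(v − 1)/(k − 1).
  (ii) Total incidences bk = vr, so b = vr/k.
Step 1: r = λ(v − 1)/(k − 1) = 2·(10 − 1)/(2 − 1) = 2·9/1 = 18/1 = 18.
Step 2: b = vr/k = 10·18/2 = 180/2 = 90.
Check integrality: r = 18 ∈ Z ✓, b = 90 ∈ Z ✓.
(These identities are necessary conditions: they determine r and b for any design with these parameters, but do not by themselves prove that one exists.)

r = 18, b = 90.


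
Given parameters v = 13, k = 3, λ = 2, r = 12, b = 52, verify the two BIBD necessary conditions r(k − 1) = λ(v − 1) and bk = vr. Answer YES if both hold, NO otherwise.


Condition (i): r(k − 1) = 12·2 = 24; λ(v − 1) = 2·12 = 24. Match? YES.
Condition (ii): bk = 52·3 = 156; vr = 13·12 = 156. Match? YES.
Both conditions hold? YES.

YES


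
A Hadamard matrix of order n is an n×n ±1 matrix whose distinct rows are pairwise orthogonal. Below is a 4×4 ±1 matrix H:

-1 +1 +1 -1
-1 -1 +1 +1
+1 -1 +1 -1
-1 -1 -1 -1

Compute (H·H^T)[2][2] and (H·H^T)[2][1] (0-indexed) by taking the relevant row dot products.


Row 1 of H: [-1, -1, 1, 1].
Row 2 of H: [1, -1, 1, -1].
(H·H^T)[2][2] = Σ_j H[2][j]·H[2][j] = (1)² + (-1)² + (1)² + (-1)² = 1 + 1 + 1 + 1 = 4.
(H·H^T)[2][1] = Σ_j H[2][j]·H[1][j] = (1)·(-1) + (-1)·(-1) + (1)·(1) + (-1)·(1) = -1 + 1 + 1 + -1 = 0.
So rows 2 and 1 are orthogonal; the diagonal entry equals n = 4.

(2,2) entry = 4; (2,1) entry = 0.


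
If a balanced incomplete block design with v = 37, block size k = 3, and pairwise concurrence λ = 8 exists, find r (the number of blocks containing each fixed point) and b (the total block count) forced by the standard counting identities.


Any 2-(v, k, λ) BIBD satisfies two necessary conditions:
  (i)  Each point sits in r blocks, and counting incidences through any fixed point gives r(k − 1) = λ(v − 1), so r = λ(v − 1)/(k − 1).
  (ii) Total incidences bk = vr, so b = vr/k.
Step 1: r = λ(v − 1)/(k − 1) = 8·(37 − 1)/(3 − 1) = 8·36/2 = 288/2 = 144.
Step 2: b = vr/k = 37·144/3 = 5328/3 = 1776.
Check integrality: r = 144 ∈ Z ✓, b = 1776 ∈ Z ✓.
(These identities are necessary conditions: they determine r and b for any design with these parameters, but do not by themselves prove that one exists.)

r = 144, b = 1776.


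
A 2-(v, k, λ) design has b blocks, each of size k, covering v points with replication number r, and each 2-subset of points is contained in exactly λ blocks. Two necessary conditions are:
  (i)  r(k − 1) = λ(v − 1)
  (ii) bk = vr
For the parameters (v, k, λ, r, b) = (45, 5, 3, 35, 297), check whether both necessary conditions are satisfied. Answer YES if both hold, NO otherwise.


Condition (i): r(k − 1) = 35·4 = 140; λ(v − 1) = 3·44 = 132. Match? NO.
Condition (ii): bk = 297·5 = 1485; vr = 45·35 = 1575. Match? NO.
Both conditions hold? NO.

NO


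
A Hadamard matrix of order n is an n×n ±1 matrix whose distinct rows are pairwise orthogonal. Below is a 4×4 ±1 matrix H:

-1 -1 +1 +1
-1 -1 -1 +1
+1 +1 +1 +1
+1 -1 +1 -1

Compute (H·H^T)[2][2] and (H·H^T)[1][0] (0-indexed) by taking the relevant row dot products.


Row 0 of H: [-1, -1, 1, 1].
Row 1 of H: [-1, -1, -1, 1].
Row 2 of H: [1, 1, 1, 1].
(H·H^T)[2][2] = Σ_j H[2][j]·H[2][j] = (1)² + (1)² + (1)² + (1)² = 1 + 1 + 1 + 1 = 4.
(H·H^T)[1][0] = Σ_j H[1][j]·H[0][j] = (-1)·(-1) + (-1)·(-1) + (-1)·(1) + (1)·(1) = 1 + 1 + -1 + 1 = 2.
Rows 1 and 0 are not orthogonal (dot product = 2 ≠ 0), so H is not a Hadamard matrix.

(2,2) entry = 4; (1,0) entry = 2.


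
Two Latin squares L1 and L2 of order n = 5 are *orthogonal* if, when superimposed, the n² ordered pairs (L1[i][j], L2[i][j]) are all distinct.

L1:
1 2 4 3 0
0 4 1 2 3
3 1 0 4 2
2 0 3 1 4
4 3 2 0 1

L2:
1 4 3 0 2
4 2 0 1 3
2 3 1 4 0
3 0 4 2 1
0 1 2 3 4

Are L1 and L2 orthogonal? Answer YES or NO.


Form the n² = 25 superimposed pairs (L1[i][j], L2[i][j]), row by row (rows and columns indexed from 0):
row 0: (1,1) (2,4) (4,3) (3,0) (0,2)
row 1: (0,4) (4,2) (1,0) (2,1) (3,3)
row 2: (3,2) (1,3) (0,1) (4,4) (2,0)
row 3: (2,3) (0,0) (3,4) (1,2) (4,1)
row 4: (4,0) (3,1) (2,2) (0,3) (1,4)
Orthogonality requires all 25 pairs distinct.
Check by first coordinate: for each symbol s of L1, list the L2 entries in the n cells where L1 = s; they must all differ.
  L1 = 0: L2 entries (in reading order) 2, 4, 1, 0, 3 — all 5 distinct ✓
  L1 = 1: L2 entries (in reading order) 1, 0, 3, 2, 4 — all 5 distinct ✓
  L1 = 2: L2 entries (in reading order) 4, 1, 0, 3, 2 — all 5 distinct ✓
  L1 = 3: L2 entries (in reading order) 0, 3, 2, 4, 1 — all 5 distinct ✓
  L1 = 4: L2 entries (in reading order) 3, 2, 4, 1, 0 — all 5 distinct ✓
Every symbol of L1 meets every symbol of L2 exactly once, so all 25 pairs are distinct (25 of 25).
Conclusion: YES.

YES


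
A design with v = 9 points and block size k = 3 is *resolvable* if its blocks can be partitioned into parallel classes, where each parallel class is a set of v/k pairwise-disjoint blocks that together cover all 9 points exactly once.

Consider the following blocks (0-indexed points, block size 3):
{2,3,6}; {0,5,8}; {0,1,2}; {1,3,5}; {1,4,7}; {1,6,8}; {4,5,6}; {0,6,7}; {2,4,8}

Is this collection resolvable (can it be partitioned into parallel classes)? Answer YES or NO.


v = 9, block size k = 3, number of blocks = 9.
For resolvability, blocks must partition into parallel classes of size v/k = 3.
Total blocks must therefore be a multiple of 3: 9 = 3·3 + 0 ⇒ divisible ✓.
Consider block {0,1,2}. The only other block(s) in the collection disjoint from it are {4,5,6} — just 1 block(s). Any parallel class containing {0,1,2} would need 2 other blocks each disjoint from it, so no parallel class of size 3 can contain {0,1,2}.
Since every block must belong to some parallel class in a resolution, the collection cannot be partitioned into parallel classes.
Resolvable? NO.

NO


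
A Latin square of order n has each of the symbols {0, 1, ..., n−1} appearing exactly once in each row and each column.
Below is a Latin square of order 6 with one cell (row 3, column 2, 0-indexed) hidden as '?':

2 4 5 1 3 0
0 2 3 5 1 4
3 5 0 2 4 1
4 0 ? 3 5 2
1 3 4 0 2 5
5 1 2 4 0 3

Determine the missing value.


Row 3 contains symbols [0, 2, 3, 4, 5] — missing [1].
Column 2 contains symbols [0, 2, 3, 4, 5] — missing [1].
The missing symbol must appear in both missing sets; intersection = [1].
Therefore the hidden value is 1.

Missing value = 1.


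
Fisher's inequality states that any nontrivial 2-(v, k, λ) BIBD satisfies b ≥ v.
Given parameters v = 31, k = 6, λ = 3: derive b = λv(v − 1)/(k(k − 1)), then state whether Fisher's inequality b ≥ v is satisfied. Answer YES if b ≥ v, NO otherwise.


b = λv(v − 1)/(k(k − 1)) = 3·31·30/(6·5) = 2790/30 = 93.
Compare with v = 31: b ≥ v, so Fisher's inequality holds.

YES


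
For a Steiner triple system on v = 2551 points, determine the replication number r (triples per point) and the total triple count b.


An STS(v) is a 2-(v, 3, 1) BIBD: block size k = 3, λ = 1.
Replication: r(k − 1) = λ(v − 1) ⇒ r·2 = 2551 − 1 = 2550 ⇒ r = 1275.
Block count: bk = vr ⇒ b·3 = 2551·1275 = 3252525 ⇒ b = 1084175.

r = 1275, b = 1084175.


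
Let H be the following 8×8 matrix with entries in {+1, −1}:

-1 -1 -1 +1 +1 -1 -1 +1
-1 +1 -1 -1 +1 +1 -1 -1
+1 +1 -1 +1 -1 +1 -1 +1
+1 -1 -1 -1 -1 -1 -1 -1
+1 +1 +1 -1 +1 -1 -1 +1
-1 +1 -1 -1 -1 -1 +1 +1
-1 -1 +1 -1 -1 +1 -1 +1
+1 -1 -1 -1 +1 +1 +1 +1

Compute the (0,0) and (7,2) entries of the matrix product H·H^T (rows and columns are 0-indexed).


Row 0 of H: [-1, -1, -1, 1, 1, -1, -1, 1].
Row 2 of H: [1, 1, -1, 1, -1, 1, -1, 1].
Row 7 of H: [1, -1, -1, -1, 1, 1, 1, 1].
(H·H^T)[0][0] = Σ_j H[0][j]·H[0][j] = (-1)² + (-1)² + (-1)² + (1)² + (1)² + (-1)² + (-1)² + (1)² = 1 + 1 + 1 + 1 + 1 + 1 + 1 + 1 = 8.
(H·H^T)[7][2] = Σ_j H[7][j]·H[2][j] = (1)·(1) + (-1)·(1) + (-1)·(-1) + (-1)·(1) + (1)·(-1) + (1)·(1) + (1)·(-1) + (1)·(1) = 1 + -1 + 1 + -1 + -1 + 1 + -1 + 1 = 0.
So rows 7 and 2 are orthogonal; the diagonal entry equals n = 8.

(0,0) entry = 8; (7,2) entry = 0.


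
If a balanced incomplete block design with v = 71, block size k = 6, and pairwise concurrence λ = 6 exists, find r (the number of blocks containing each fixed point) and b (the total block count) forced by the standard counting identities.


Any 2-(v, k, λ) BIBD satisfies two necessary conditions:
  (i)  Each point sits in r blocks, and counting incidences through any fixed point gives r(k − 1) = λ(v − 1), so r = λ(v − 1)/(k − 1).
  (ii) Total incidences bk = vr, so b = vr/k.
Step 1: r = λ(v − 1)/(k − 1) = 6·(71 − 1)/(6 − 1) = 6·70/5 = 420/5 = 84.
Step 2: b = vr/k = 71·84/6 = 5964/6 = 994.
Check integrality: r = 84 ∈ Z ✓, b = 994 ∈ Z ✓.
(These identities are necessary conditions: they determine r and b for any design with these parameters, but do not by themselves prove that one exists.)

r = 84, b = 994.


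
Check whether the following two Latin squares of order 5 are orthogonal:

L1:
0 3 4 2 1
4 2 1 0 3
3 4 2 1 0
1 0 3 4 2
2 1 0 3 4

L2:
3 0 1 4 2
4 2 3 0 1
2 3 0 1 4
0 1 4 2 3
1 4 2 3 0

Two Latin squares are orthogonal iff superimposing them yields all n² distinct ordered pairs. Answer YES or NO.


Form the n² = 25 superimposed pairs (L1[i][j], L2[i][j]), row by row (rows and columns indexed from 0):
row 0: (0,3) (3,0) (4,1) (2,4) (1,2)
row 1: (4,4) (2,2) (1,3) (0,0) (3,1)
row 2: (3,2) (4,3) (2,0) (1,1) (0,4)
row 3: (1,0) (0,1) (3,4) (4,2) (2,3)
row 4: (2,1) (1,4) (0,2) (3,3) (4,0)
Orthogonality requires all 25 pairs distinct.
Check by first coordinate: for each symbol s of L1, list the L2 entries in the n cells where L1 = s; they must all differ.
  L1 = 0: L2 entries (in reading order) 3, 0, 4, 1, 2 — all 5 distinct ✓
  L1 = 1: L2 entries (in reading order) 2, 3, 1, 0, 4 — all 5 distinct ✓
  L1 = 2: L2 entries (in reading order) 4, 2, 0, 3, 1 — all 5 distinct ✓
  L1 = 3: L2 entries (in reading order) 0, 1, 2, 4, 3 — all 5 distinct ✓
  L1 = 4: L2 entries (in reading order) 1, 4, 3, 2, 0 — all 5 distinct ✓
Every symbol of L1 meets every symbol of L2 exactly once, so all 25 pairs are distinct (25 of 25).
Conclusion: YES.

YES


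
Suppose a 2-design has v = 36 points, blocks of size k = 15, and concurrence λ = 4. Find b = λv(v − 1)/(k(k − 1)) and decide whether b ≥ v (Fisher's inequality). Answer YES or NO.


b = λv(v − 1)/(k(k − 1)) = 4·36·35/(15·14) = 5040/210 = 24.
Compare with v = 36: b < v, so Fisher's inequality fails.

NO


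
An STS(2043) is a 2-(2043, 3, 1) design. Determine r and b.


An STS(v) is a 2-(v, 3, 1) BIBD: block size k = 3, λ = 1.
Replication: r(k − 1) = λ(v − 1) ⇒ r·2 = 2043 − 1 = 2042 ⇒ r = 1021.
Block count: b = v(v − 1)/6 = 2043·2042/6 = 4171806/6 = 695301.
(Check via bk = vr: 695301·3 = 2085903 = 2043·1021 = 2085903 ✓.)

r = 1021, b = 695301.


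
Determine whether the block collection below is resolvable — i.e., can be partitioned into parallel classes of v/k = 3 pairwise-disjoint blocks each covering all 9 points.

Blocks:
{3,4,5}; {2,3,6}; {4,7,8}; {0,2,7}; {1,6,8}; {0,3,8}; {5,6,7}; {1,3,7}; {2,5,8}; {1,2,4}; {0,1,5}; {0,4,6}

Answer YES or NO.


v = 9, block size k = 3, number of blocks = 12.
For resolvability, blocks must partition into parallel classes of size v/k = 3.
Total blocks must therefore be a multiple of 3: 12 = 3·4 + 0 ⇒ divisible ✓.
Greedy packing gives 4 candidate class(es). Each should be a full parallel class (size 3, covers all 9 points).
  Class 1 (3 blocks): {3,4,5}; {0,2,7}; {1,6,8}. Points covered: [0, 1, 2, 3, 4, 5, 6, 7, 8].
  Class 2 (3 blocks): {2,3,6}; {4,7,8}; {0,1,5}. Points covered: [0, 1, 2, 3, 4, 5, 6, 7, 8].
  Class 3 (3 blocks): {0,3,8}; {5,6,7}; {1,2,4}. Points covered: [0, 1, 2, 3, 4, 5, 6, 7, 8].
  Class 4 (3 blocks): {1,3,7}; {2,5,8}; {0,4,6}. Points covered: [0, 1, 2, 3, 4, 5, 6, 7, 8].
All classes full (size 3)? YES. All classes cover every point? YES.
Resolvable? YES.

YES


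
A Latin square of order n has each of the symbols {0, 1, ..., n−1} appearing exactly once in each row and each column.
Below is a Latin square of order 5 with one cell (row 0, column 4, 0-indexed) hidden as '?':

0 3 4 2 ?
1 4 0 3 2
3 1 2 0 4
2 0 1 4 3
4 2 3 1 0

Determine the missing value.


Row 0 contains symbols [0, 2, 3, 4] — missing [1].
Column 4 contains symbols [0, 2, 3, 4] — missing [1].
The missing symbol must appear in both missing sets; intersection = [1].
Therefore the hidden value is 1.

Missing value = 1.


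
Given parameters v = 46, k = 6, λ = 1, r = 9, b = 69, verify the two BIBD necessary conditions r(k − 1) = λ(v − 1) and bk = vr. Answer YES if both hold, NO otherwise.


Condition (i): r(k − 1) = 9·5 = 45; λ(v − 1) = 1·45 = 45. Match? YES.
Condition (ii): bk = 69·6 = 414; vr = 46·9 = 414. Match? YES.
Both conditions hold? YES.

YES


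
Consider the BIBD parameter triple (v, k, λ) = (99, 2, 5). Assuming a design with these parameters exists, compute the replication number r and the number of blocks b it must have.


Any 2-(v, k, λ) BIBD satisfies two necessary conditions:
  (i)  Each point sits in r blocks, and counting incidences through any fixed point gives r(k − 1) = λ(v − 1), so r = λ(v − 1)/(k − 1).
  (ii) Total incidences bk = vr, so b = vr/k.
Step 1: r = λ(v − 1)/(k − 1) = 5·(99 − 1)/(2 − 1) = 5·98/1 = 490/1 = 490.
Step 2: b = vr/k = 99·490/2 = 48510/2 = 24255.
Check integrality: r = 490 ∈ Z ✓, b = 24255 ∈ Z ✓.
(These identities are necessary conditions: they determine r and b for any design with these parameters, but do not by themselves prove that one exists.)

r = 490, b = 24255.


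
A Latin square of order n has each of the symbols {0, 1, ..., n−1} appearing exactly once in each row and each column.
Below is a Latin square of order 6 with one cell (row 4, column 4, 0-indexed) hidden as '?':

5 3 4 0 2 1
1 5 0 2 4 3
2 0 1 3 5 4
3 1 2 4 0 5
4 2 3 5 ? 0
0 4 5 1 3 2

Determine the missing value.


Row 4 contains symbols [0, 2, 3, 4, 5] — missing [1].
Column 4 contains symbols [0, 2, 3, 4, 5] — missing [1].
The missing symbol must appear in both missing sets; intersection = [1].
Therefore the hidden value is 1.

Missing value = 1.


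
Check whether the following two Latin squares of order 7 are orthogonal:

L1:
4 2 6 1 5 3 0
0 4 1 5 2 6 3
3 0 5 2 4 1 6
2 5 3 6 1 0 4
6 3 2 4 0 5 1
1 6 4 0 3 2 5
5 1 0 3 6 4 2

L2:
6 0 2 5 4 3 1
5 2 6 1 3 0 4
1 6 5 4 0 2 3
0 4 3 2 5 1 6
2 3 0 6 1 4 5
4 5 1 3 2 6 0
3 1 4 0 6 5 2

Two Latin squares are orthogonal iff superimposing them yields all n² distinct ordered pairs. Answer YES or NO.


Form the n² = 49 superimposed pairs (L1[i][j], L2[i][j]), row by row (rows and columns indexed from 0):
row 0: (4,6) (2,0) (6,2) (1,5) (5,4) (3,3) (0,1)
row 1: (0,5) (4,2) (1,6) (5,1) (2,3) (6,0) (3,4)
row 2: (3,1) (0,6) (5,5) (2,4) (4,0) (1,2) (6,3)
row 3: (2,0) (5,4) (3,3) (6,2) (1,5) (0,1) (4,6)
row 4: (6,2) (3,3) (2,0) (4,6) (0,1) (5,4) (1,5)
row 5: (1,4) (6,5) (4,1) (0,3) (3,2) (2,6) (5,0)
row 6: (5,3) (1,1) (0,4) (3,0) (6,6) (4,5) (2,2)
Orthogonality requires all 49 pairs distinct.
But the pair (2,0) repeats: cell (0,1) has L1 = 2, L2 = 0, and cell (3,0) has L1 = 2, L2 = 0.
A repeated pair means some other pair never occurs (only 35 distinct pairs out of 49), so the squares are not orthogonal.
Conclusion: NO.

NO


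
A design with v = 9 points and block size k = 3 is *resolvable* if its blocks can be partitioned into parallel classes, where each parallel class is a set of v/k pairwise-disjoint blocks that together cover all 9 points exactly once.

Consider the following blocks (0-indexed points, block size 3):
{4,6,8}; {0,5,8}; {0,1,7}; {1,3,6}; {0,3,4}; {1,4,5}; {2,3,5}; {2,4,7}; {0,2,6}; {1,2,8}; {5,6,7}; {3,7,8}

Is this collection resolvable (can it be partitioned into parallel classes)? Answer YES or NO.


v = 9, block size k = 3, number of blocks = 12.
For resolvability, blocks must partition into parallel classes of size v/k = 3.
Total blocks must therefore be a multiple of 3: 12 = 3·4 + 0 ⇒ divisible ✓.
Greedy packing gives 4 candidate class(es). Each should be a full parallel class (size 3, covers all 9 points).
  Class 1 (3 blocks): {4,6,8}; {0,1,7}; {2,3,5}. Points covered: [0, 1, 2, 3, 4, 5, 6, 7, 8].
  Class 2 (3 blocks): {0,5,8}; {1,3,6}; {2,4,7}. Points covered: [0, 1, 2, 3, 4, 5, 6, 7, 8].
  Class 3 (3 blocks): {0,3,4}; {1,2,8}; {5,6,7}. Points covered: [0, 1, 2, 3, 4, 5, 6, 7, 8].
  Class 4 (3 blocks): {1,4,5}; {0,2,6}; {3,7,8}. Points covered: [0, 1, 2, 3, 4, 5, 6, 7, 8].
All classes full (size 3)? YES. All classes cover every point? YES.
Resolvable? YES.

YES


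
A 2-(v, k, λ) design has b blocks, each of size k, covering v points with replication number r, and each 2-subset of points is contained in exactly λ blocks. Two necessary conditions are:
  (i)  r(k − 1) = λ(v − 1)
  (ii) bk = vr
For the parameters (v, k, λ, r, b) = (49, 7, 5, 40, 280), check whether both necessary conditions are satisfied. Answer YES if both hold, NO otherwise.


Condition (i): r(k − 1) = 40·6 = 240; λ(v − 1) = 5·48 = 240. Match? YES.
Condition (ii): bk = 280·7 = 1960; vr = 49·40 = 1960. Match? YES.
Both conditions hold? YES.

YES


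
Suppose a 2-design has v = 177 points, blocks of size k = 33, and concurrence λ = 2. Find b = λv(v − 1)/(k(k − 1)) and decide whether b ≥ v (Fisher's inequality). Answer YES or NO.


r = λ(v − 1)/(k − 1) = 2·176/32 = 11.
b = vr/k = 177·11/33 = 59.
Fisher's inequality: b ≥ v ⇔ 59 ≥ 177? NO.

NO


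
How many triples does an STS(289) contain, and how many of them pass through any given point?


An STS(v) is a 2-(v, 3, 1) BIBD: block size k = 3, λ = 1.
Replication: r(k − 1) = λ(v − 1) ⇒ r·2 = 289 − 1 = 288 ⇒ r = 144.
Block count: bk = vr ⇒ b·3 = 289·144 = 41616 ⇒ b = 13872.

r = 144, b = 13872.


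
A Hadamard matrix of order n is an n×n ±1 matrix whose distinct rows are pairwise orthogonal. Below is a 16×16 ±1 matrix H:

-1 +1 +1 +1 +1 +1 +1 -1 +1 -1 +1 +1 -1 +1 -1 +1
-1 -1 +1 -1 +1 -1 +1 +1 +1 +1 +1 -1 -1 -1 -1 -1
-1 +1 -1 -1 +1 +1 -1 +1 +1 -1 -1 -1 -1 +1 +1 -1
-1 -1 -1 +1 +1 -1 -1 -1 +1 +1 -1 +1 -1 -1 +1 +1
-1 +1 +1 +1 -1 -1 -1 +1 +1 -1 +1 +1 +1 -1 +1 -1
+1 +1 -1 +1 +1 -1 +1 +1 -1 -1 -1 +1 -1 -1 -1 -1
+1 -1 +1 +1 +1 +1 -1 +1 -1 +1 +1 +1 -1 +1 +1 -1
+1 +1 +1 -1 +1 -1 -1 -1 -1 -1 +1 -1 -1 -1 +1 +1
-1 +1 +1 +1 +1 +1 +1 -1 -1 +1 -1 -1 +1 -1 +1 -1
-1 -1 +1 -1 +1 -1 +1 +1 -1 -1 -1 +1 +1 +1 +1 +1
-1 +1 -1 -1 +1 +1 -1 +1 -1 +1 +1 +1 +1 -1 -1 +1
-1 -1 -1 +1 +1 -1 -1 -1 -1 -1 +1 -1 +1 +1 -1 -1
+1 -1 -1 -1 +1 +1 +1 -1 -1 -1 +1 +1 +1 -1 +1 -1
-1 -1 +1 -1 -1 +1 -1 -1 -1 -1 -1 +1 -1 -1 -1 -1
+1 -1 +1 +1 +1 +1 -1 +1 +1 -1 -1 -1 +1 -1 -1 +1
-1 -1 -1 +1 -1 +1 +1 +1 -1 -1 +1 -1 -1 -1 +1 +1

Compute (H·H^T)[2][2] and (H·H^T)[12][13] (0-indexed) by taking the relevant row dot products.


Row 2 of H: [-1, 1, -1, -1, 1, 1, -1, 1, 1, -1, -1, -1, -1, 1, 1, -1].
Row 12 of H: [1, -1, -1, -1, 1, 1, 1, -1, -1, -1, 1, 1, 1, -1, 1, -1].
Row 13 of H: [-1, -1, 1, -1, -1, 1, -1, -1, -1, -1, -1, 1, -1, -1, -1, -1].
(H·H^T)[2][2] = Σ_j H[2][j]·H[2][j] = (-1)² + (1)² + (-1)² + (-1)² + (1)² + (1)² + (-1)² + (1)² + (1)² + (-1)² + (-1)² + (-1)² + (-1)² + (1)² + (1)² + (-1)² = 1 + 1 + 1 + 1 + 1 + 1 + 1 + 1 + 1 + 1 + 1 + 1 + 1 + 1 + 1 + 1 = 16.
(H·H^T)[12][13] = Σ_j H[12][j]·H[13][j] = (1)·(-1) + (-1)·(-1) + (-1)·(1) + (-1)·(-1) + (1)·(-1) + (1)·(1) + (1)·(-1) + (-1)·(-1) + (-1)·(-1) + (-1)·(-1) + (1)·(-1) + (1)·(1) + (1)·(-1) + (-1)·(-1) + (1)·(-1) + (-1)·(-1) = -1 + 1 + -1 + 1 + -1 + 1 + -1 + 1 + 1 + 1 + -1 + 1 + -1 + 1 + -1 + 1 = 2.
Rows 12 and 13 are not orthogonal (dot product = 2 ≠ 0), so H is not a Hadamard matrix.

(2,2) entry = 16; (12,13) entry = 2.


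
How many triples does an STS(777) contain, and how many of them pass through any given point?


An STS(v) is a 2-(v, 3, 1) BIBD: block size k = 3, λ = 1.
Replication: r(k − 1) = λ(v − 1) ⇒ r·2 = 777 − 1 = 776 ⇒ r = 388.
Block count: b = v(v − 1)/6 = 777·776/6 = 602952/6 = 100492.

r = 388, b = 100492.


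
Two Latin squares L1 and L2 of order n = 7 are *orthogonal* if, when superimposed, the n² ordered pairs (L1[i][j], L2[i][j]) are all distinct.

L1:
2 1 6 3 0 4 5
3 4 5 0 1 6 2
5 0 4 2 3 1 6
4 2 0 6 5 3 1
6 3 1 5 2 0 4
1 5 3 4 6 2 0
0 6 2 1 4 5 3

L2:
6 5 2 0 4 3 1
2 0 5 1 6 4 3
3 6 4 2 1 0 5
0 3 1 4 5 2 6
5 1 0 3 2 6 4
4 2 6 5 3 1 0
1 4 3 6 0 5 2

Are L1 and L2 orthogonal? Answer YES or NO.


Form the n² = 49 superimposed pairs (L1[i][j], L2[i][j]), row by row (rows and columns indexed from 0):
row 0: (2,6) (1,5) (6,2) (3,0) (0,4) (4,3) (5,1)
row 1: (3,2) (4,0) (5,5) (0,1) (1,6) (6,4) (2,3)
row 2: (5,3) (0,6) (4,4) (2,2) (3,1) (1,0) (6,5)
row 3: (4,0) (2,3) (0,1) (6,4) (5,5) (3,2) (1,6)
row 4: (6,5) (3,1) (1,0) (5,3) (2,2) (0,6) (4,4)
row 5: (1,4) (5,2) (3,6) (4,5) (6,3) (2,1) (0,0)
row 6: (0,1) (6,4) (2,3) (1,6) (4,0) (5,5) (3,2)
Orthogonality requires all 49 pairs distinct.
But the pair (4,0) repeats: cell (1,1) has L1 = 4, L2 = 0, and cell (3,0) has L1 = 4, L2 = 0.
A repeated pair means some other pair never occurs (only 28 distinct pairs out of 49), so the squares are not orthogonal.
Conclusion: NO.

NO


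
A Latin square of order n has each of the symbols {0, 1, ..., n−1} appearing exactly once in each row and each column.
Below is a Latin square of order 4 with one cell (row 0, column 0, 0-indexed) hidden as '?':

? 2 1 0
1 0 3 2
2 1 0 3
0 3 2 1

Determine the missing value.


Row 0 contains symbols [0, 1, 2] — missing [3].
Column 0 contains symbols [0, 1, 2] — missing [3].
The missing symbol must appear in both missing sets; intersection = [3].
Therefore the hidden value is 3.

Missing value = 3.


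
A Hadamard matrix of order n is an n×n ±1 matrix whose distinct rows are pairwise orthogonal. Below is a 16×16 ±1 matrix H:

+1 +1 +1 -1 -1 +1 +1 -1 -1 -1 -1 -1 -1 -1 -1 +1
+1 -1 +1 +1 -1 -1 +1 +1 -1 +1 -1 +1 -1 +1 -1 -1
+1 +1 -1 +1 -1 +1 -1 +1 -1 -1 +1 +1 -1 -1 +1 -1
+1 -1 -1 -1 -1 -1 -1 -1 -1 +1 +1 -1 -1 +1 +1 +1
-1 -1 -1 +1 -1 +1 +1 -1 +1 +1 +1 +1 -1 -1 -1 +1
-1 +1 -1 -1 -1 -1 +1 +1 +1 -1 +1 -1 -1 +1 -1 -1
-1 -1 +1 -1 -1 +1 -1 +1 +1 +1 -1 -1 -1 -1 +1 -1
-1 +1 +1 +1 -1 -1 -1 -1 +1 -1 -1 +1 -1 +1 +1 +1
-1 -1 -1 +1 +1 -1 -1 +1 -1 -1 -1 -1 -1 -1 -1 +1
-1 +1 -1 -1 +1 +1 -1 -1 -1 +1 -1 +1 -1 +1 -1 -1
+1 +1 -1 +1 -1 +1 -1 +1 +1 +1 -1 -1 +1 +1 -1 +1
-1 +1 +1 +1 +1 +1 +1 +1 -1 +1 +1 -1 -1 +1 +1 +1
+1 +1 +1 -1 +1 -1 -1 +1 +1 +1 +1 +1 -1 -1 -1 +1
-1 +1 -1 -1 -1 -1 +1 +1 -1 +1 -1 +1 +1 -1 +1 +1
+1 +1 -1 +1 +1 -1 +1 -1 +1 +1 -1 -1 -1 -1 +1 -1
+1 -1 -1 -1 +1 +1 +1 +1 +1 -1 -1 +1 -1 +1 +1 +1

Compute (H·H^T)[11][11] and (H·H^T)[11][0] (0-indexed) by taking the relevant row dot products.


Row 0 of H: [1, 1, 1, -1, -1, 1, 1, -1, -1, -1, -1, -1, -1, -1, -1, 1].
Row 11 of H: [-1, 1, 1, 1, 1, 1, 1, 1, -1, 1, 1, -1, -1, 1, 1, 1].
(H·H^T)[11][11] = Σ_j H[11][j]·H[11][j] = (-1)² + (1)² + (1)² + (1)² + (1)² + (1)² + (1)² + (1)² + (-1)² + (1)² + (1)² + (-1)² + (-1)² + (1)² + (1)² + (1)² = 1 + 1 + 1 + 1 + 1 + 1 + 1 + 1 + 1 + 1 + 1 + 1 + 1 + 1 + 1 + 1 = 16.
(H·H^T)[11][0] = Σ_j H[11][j]·H[0][j] = (-1)·(1) + (1)·(1) + (1)·(1) + (1)·(-1) + (1)·(-1) + (1)·(1) + (1)·(1) + (1)·(-1) + (-1)·(-1) + (1)·(-1) + (1)·(-1) + (-1)·(-1) + (-1)·(-1) + (1)·(-1) + (1)·(-1) + (1)·(1) = -1 + 1 + 1 + -1 + -1 + 1 + 1 + -1 + 1 + -1 + -1 + 1 + 1 + -1 + -1 + 1 = 0.
So rows 11 and 0 are orthogonal; the diagonal entry equals n = 16.

(11,11) entry = 16; (11,0) entry = 0.


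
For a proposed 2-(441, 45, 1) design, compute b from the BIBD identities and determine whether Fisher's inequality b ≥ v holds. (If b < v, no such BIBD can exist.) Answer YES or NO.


r = λ(v − 1)/(k − 1) = 1·440/44 = 10.
b = vr/k = 441·10/45 = 98.
Fisher's inequality: b ≥ v ⇔ 98 ≥ 441? NO.

NO


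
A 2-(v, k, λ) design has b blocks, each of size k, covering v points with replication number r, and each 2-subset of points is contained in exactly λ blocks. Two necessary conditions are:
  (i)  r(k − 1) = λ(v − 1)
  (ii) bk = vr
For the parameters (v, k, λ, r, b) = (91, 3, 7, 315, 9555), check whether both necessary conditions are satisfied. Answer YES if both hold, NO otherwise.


Condition (i): r(k − 1) = 315·2 = 630; λ(v − 1) = 7·90 = 630. Match? YES.
Condition (ii): bk = 9555·3 = 28665; vr = 91·315 = 28665. Match? YES.
Both conditions hold? YES.

YES


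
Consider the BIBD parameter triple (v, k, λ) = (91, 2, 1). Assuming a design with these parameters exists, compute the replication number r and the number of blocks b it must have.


Any 2-(v, k, λ) BIBD satisfies two necessary conditions:
  (i)  Each point sits in r blocks, and counting incidences through any fixed point gives r(k − 1) = λ(v − 1), so r = λ(v − 1)/(k − 1).
  (ii) Total incidences bk = vr, so b = vr/k.
Step 1: r = λ(v − 1)/(k − 1) = 1·(91 − 1)/(2 − 1) = 1·90/1 = 90/1 = 90.
Step 2: b = vr/k = 91·90/2 = 8190/2 = 4095.
Check integrality: r = 90 ∈ Z ✓, b = 4095 ∈ Z ✓.
(These identities are necessary conditions: they determine r and b for any design with these parameters, but do not by themselves prove that one exists.)

r = 90, b = 4095.


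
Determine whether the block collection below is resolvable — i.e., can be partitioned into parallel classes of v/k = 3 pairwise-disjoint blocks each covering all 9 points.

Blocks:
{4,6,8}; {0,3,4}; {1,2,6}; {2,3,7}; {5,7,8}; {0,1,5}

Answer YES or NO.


v = 9, block size k = 3, number of blocks = 6.
For resolvability, blocks must partition into parallel classes of size v/k = 3.
Total blocks must therefore be a multiple of 3: 6 = 3·2 + 0 ⇒ divisible ✓.
Greedy packing gives 2 candidate class(es). Each should be a full parallel class (size 3, covers all 9 points).
  Class 1 (3 blocks): {4,6,8}; {2,3,7}; {0,1,5}. Points covered: [0, 1, 2, 3, 4, 5, 6, 7, 8].
  Class 2 (3 blocks): {0,3,4}; {1,2,6}; {5,7,8}. Points covered: [0, 1, 2, 3, 4, 5, 6, 7, 8].
All classes full (size 3)? YES. All classes cover every point? YES.
Resolvable? YES.

YES


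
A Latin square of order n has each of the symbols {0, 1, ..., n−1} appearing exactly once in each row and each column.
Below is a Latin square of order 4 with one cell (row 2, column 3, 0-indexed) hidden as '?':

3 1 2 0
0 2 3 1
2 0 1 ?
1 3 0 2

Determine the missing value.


Row 2 contains symbols [0, 1, 2] — missing [3].
Column 3 contains symbols [0, 1, 2] — missing [3].
The missing symbol must appear in both missing sets; intersection = [3].
Therefore the hidden value is 3.

Missing value = 3.


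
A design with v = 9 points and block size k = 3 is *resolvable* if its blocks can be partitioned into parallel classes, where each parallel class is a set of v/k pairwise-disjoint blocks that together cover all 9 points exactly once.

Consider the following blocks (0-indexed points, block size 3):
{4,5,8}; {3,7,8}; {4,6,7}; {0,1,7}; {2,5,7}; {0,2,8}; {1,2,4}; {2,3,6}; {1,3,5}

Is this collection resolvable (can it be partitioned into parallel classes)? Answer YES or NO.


v = 9, block size k = 3, number of blocks = 9.
For resolvability, blocks must partition into parallel classes of size v/k = 3.
Total blocks must therefore be a multiple of 3: 9 = 3·3 + 0 ⇒ divisible ✓.
Consider block {3,7,8}. The only other block(s) in the collection disjoint from it are {1,2,4} — just 1 block(s). Any parallel class containing {3,7,8} would need 2 other blocks each disjoint from it, so no parallel class of size 3 can contain {3,7,8}.
Since every block must belong to some parallel class in a resolution, the collection cannot be partitioned into parallel classes.
Resolvable? NO.

NO


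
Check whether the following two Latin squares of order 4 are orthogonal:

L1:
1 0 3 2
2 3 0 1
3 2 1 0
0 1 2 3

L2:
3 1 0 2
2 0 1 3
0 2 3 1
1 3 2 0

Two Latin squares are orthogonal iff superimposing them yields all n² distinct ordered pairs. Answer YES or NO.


Form the n² = 16 superimposed pairs (L1[i][j], L2[i][j]), row by row (rows and columns indexed from 0):
row 0: (1,3) (0,1) (3,0) (2,2)
row 1: (2,2) (3,0) (0,1) (1,3)
row 2: (3,0) (2,2) (1,3) (0,1)
row 3: (0,1) (1,3) (2,2) (3,0)
Orthogonality requires all 16 pairs distinct.
But the pair (2,2) repeats: cell (0,3) has L1 = 2, L2 = 2, and cell (1,0) has L1 = 2, L2 = 2.
A repeated pair means some other pair never occurs (only 4 distinct pairs out of 16), so the squares are not orthogonal.
Conclusion: NO.

NO


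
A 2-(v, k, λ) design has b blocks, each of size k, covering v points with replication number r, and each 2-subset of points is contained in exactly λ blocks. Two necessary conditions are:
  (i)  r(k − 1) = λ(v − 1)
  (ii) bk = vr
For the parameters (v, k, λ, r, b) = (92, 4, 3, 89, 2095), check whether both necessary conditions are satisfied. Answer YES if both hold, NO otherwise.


Condition (i): r(k − 1) = 89·3 = 267; λ(v − 1) = 3·91 = 273. Match? NO.
Condition (ii): bk = 2095·4 = 8380; vr = 92·89 = 8188. Match? NO.
Both conditions hold? NO.

NO


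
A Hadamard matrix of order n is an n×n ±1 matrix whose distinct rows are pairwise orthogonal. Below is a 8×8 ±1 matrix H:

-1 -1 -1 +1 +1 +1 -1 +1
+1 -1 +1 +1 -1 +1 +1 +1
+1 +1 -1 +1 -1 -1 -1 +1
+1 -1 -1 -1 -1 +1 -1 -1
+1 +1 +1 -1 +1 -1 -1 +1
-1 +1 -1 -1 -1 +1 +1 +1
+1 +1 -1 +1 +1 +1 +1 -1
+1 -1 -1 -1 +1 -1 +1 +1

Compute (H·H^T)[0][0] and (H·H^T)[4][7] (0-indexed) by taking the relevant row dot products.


Row 0 of H: [-1, -1, -1, 1, 1, 1, -1, 1].
Row 4 of H: [1, 1, 1, -1, 1, -1, -1, 1].
Row 7 of H: [1, -1, -1, -1, 1, -1, 1, 1].
(H·H^T)[0][0] = Σ_j H[0][j]·H[0][j] = (-1)² + (-1)² + (-1)² + (1)² + (1)² + (1)² + (-1)² + (1)² = 1 + 1 + 1 + 1 + 1 + 1 + 1 + 1 = 8.
(H·H^T)[4][7] = Σ_j H[4][j]·H[7][j] = (1)·(1) + (1)·(-1) + (1)·(-1) + (-1)·(-1) + (1)·(1) + (-1)·(-1) + (-1)·(1) + (1)·(1) = 1 + -1 + -1 + 1 + 1 + 1 + -1 + 1 = 2.
Rows 4 and 7 are not orthogonal (dot product = 2 ≠ 0), so H is not a Hadamard matrix.

(0,0) entry = 8; (4,7) entry = 2.


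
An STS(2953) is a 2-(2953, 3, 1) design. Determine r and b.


An STS(v) is a 2-(v, 3, 1) BIBD: block size k = 3, λ = 1.
Replication: r(k − 1) = λ(v − 1) ⇒ r·2 = 2953 − 1 = 2952 ⇒ r = 1476.
Block count: bk = vr ⇒ b·3 = 2953·1476 = 4358628 ⇒ b = 1452876.
(Check via b = v(v − 1)/6 = 2953·2952/6 = 8717256/6 = 1452876.)

r = 1476, b = 1452876.


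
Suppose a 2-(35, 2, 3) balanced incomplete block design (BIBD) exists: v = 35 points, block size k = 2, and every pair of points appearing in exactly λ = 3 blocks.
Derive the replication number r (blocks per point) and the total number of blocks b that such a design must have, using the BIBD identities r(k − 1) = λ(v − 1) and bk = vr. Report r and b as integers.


Any 2-(v, k, λ) BIBD satisfies two necessary conditions:
  (i)  Each point sits in r blocks, and counting incidences through any fixed point gives r(k − 1) = λ(v − 1), so r = λ(v − 1)/(k − 1).
  (ii) Total incidences bk = vr, so b = vr/k.
Step 1: r = λ(v − 1)/(k − 1) = 3·(35 − 1)/(2 − 1) = 3·34/1 = 102/1 = 102.
Step 2: b = vr/k = 35·102/2 = 3570/2 = 1785.
Check integrality: r = 102 ∈ Z ✓, b = 1785 ∈ Z ✓.
(These identities are necessary conditions: they determine r and b for any design with these parameters, but do not by themselves prove that one exists.)

r = 102, b = 1785.


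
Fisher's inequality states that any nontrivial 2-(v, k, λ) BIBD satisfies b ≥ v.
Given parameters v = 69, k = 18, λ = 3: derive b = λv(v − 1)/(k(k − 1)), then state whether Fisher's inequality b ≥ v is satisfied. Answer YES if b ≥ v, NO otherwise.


r = λ(v − 1)/(k − 1) = 3·68/17 = 12.
b = vr/k = 69·12/18 = 46.
Fisher's inequality: b ≥ v ⇔ 46 ≥ 69? NO.

NO


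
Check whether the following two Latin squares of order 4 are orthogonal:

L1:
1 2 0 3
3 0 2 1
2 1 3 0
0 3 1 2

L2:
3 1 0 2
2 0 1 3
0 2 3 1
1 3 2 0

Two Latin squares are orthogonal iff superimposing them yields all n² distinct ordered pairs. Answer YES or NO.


Form the n² = 16 superimposed pairs (L1[i][j], L2[i][j]), row by row (rows and columns indexed from 0):
row 0: (1,3) (2,1) (0,0) (3,2)
row 1: (3,2) (0,0) (2,1) (1,3)
row 2: (2,0) (1,2) (3,3) (0,1)
row 3: (0,1) (3,3) (1,2) (2,0)
Orthogonality requires all 16 pairs distinct.
But the pair (3,2) repeats: cell (0,3) has L1 = 3, L2 = 2, and cell (1,0) has L1 = 3, L2 = 2.
A repeated pair means some other pair never occurs (only 8 distinct pairs out of 16), so the squares are not orthogonal.
Conclusion: NO.

NO
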